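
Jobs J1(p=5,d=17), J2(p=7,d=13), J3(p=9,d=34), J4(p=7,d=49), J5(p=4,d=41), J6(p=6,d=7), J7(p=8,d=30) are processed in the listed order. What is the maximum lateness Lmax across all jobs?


Lateness per job (L = C - d):
  J1: C=5, d=17, L=-12
  J2: C=12, d=13, L=-1
  J3: C=21, d=34, L=-13
  J4: C=28, d=49, L=-21
  J5: C=32, d=41, L=-9
  J6: C=38, d=7, L=31
  J7: C=46, d=30, L=16
Lmax = max(-12, -1, -13, -21, -9, 31, 16)
= 31


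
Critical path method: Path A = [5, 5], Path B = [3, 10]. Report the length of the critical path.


Path A: 5 + 5 = 10
Path B: 3 + 10 = 13
Critical path = longest = max(10, 13)
= 13 (Path B)


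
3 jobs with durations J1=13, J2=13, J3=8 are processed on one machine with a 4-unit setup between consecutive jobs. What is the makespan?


Makespan = Σ processing + (n-1) × setup
= (13 + 13 + 8) + (3-1)×4
= 34 + 8
= 42 time units


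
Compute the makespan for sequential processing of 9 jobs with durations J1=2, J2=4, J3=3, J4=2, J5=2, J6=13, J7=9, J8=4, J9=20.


Sequential makespan: sum all processing times
= 2 + 4 + 3 + 2 + 2 + 13 + 9 + 4 + 20
= 59 time units


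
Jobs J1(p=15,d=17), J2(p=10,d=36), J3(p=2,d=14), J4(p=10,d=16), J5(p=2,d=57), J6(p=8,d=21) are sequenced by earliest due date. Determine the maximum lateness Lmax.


EDD order: J3 → J4 → J1 → J6 → J2 → J5
Completion and lateness:
  J3: C=2, d=14, L=2-14=-12
  J4: C=12, d=16, L=12-16=-4
  J1: C=27, d=17, L=27-17=10
  J6: C=35, d=21, L=35-21=14
  J2: C=45, d=36, L=45-36=9
  J5: C=47, d=57, L=47-57=-10
Lmax = max(-12, -4, 10, 14, 9, -10)
= 14


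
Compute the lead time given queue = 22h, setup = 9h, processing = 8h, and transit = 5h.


Lead time = queue + setup + processing + transit
= 22 + 9 + 8 + 5
= 44 hours


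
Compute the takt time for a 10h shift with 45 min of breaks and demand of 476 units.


Available = 10×60 - 45 = 555 min
Takt time = 555 / 476
= 1.17 min/unit


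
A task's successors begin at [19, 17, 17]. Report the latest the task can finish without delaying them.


LF = min of all successor start times
Successors start at: [19, 17, 17]
LF = min(19, 17, 17)
= 17


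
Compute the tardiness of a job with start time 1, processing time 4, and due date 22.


Completion = start + processing = 1 + 4 = 5
Tardiness = max(0, C - d) = max(0, 5 - 22)
= max(0, -17)
= 0


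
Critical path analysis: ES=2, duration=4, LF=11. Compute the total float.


EF = ES + duration = 2 + 4 = 6
LS = LF - duration = 11 - 4 = 7
Total Float = LF - EF = 11 - 6
(or LS - ES = 7 - 2)
= 5


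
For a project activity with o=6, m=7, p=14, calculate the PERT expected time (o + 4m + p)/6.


te = (o + 4m + p) / 6
= (6 + 4×7 + 14) / 6
= (6 + 28 + 14) / 6
= 48 / 6
= 8.00


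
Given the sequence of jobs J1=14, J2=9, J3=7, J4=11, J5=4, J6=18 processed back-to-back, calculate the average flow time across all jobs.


Completion times:
  J1: completes at 14
  J2: completes at 23
  J3: completes at 30
  J4: completes at 41
  J5: completes at 45
  J6: completes at 63
Sum = 216
Average = 216/6
= 36.00


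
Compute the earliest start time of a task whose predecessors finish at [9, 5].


ES = max of all predecessor completion times
Predecessors: [9, 5]
ES = max(9, 5)
= 9


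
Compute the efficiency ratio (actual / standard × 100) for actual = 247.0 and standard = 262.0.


Efficiency = (actual / standard) × 100
= (247.0 / 262.0) × 100
= 94.3%


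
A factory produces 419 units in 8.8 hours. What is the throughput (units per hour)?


Throughput = units / time
= 419 / 8.8
= 47.6 units/hour


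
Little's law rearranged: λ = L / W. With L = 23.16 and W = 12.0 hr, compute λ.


Little's law: L = λW → λ = L / W
= 23.16 / 12.0
= 1.93 per hour


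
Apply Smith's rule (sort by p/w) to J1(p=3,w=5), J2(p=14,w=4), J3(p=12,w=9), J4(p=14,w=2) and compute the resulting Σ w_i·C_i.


WSPT order (by p/w): J1 → J3 → J2 → J4
  J1: C=3, w·C=5×3=15
  J3: C=15, w·C=9×15=135
  J2: C=29, w·C=4×29=116
  J4: C=43, w·C=2×43=86
Σ w·C = 352
= 352


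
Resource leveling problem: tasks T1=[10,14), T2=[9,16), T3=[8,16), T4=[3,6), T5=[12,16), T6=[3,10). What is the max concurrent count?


Check each time point for overlaps:
  t=12: 4 tasks active (T1, T2, T3, T5)
Max concurrent = 4


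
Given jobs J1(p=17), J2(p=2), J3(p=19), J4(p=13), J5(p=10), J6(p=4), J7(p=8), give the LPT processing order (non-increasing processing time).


LPT: sort by longest processing time first
  J3: p=19
  J1: p=17
  J4: p=13
  J5: p=10
  J7: p=8
  J6: p=4
  J2: p=2
Order: J3 → J1 → J4 → J5 → J7 → J6 → J2


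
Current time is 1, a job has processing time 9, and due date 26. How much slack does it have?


Slack = due - current_time - processing
= 26 - 1 - 9
= 16


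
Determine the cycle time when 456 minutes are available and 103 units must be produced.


Cycle time = available time / demand
= 456 / 103
= 4.43 min/unit


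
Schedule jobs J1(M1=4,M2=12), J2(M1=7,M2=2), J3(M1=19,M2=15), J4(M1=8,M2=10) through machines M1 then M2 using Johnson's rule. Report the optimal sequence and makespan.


Johnson's rule:
Group 1 (M1≤M2, sort by M1): ['J1', 'J4']
Group 2 (M1>M2, sort desc M2): ['J3', 'J2']
Sequence: J1 → J4 → J3 → J2
Makespan calculation:
  J1: M1 done=4, M2 done=16
  J4: M1 done=12, M2 done=26
  J3: M1 done=31, M2 done=46
  J2: M1 done=38, M2 done=48
= Sequence: J1 → J4 → J3 → J2, Makespan: 48


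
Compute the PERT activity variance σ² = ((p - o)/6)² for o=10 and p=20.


σ² = ((p - o) / 6)² = (p - o)² / 36
= (20 - 10)² / 36
= 10² / 36
= 100 / 36
= 2.7778


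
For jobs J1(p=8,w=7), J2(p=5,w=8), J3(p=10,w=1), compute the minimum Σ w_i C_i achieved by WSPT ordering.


WSPT order (by p/w): J2 → J1 → J3
  J2: C=5, w·C=8×5=40
  J1: C=13, w·C=7×13=91
  J3: C=23, w·C=1×23=23
Σ w·C = 154
= 154


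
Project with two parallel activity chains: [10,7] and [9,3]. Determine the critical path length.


Path A: 10 + 7 = 17
Path B: 9 + 3 = 12
Critical path = longest = max(17, 12)
= 17 (Path A)


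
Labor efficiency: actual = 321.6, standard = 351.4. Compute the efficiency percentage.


Efficiency = (actual / standard) × 100
= (321.6 / 351.4) × 100
= 91.5%


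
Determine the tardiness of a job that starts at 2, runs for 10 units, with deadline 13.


Completion = start + processing = 2 + 10 = 12
Tardiness = max(0, C - d) = max(0, 12 - 13)
= max(0, -1)
= 0


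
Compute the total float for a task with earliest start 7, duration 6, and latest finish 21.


EF = ES + duration = 7 + 6 = 13
LS = LF - duration = 21 - 6 = 15
Total Float = LF - EF = 21 - 13
(or LS - ES = 15 - 7)
= 8


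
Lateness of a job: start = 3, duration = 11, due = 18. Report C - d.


Completion = 3 + 11 = 14
Lateness = C - d = 14 - 18
= -4


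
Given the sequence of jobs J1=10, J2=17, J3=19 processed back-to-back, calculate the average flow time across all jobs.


Completion times:
  J1: completes at 10
  J2: completes at 27
  J3: completes at 46
Sum = 83
Average = 83/3
= 27.67


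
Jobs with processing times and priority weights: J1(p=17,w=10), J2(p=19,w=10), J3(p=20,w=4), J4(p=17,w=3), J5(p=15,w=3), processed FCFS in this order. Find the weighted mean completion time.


Completion times:
  J1: C=17, w×C=10×17=170
  J2: C=36, w×C=10×36=360
  J3: C=56, w×C=4×56=224
  J4: C=73, w×C=3×73=219
  J5: C=88, w×C=3×88=264
Sum w×C = 1237
Sum w = 30
Weighted avg = 1237/30
= 41.23


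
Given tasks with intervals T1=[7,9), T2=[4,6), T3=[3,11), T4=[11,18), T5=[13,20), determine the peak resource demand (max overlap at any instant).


Check each time point for overlaps:
  t=4: 2 tasks active (T2, T3)
Max concurrent = 2


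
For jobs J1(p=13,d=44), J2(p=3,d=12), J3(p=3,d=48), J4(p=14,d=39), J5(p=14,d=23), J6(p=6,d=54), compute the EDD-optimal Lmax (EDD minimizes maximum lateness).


EDD order: J2 → J5 → J4 → J1 → J3 → J6
Completion and lateness:
  J2: C=3, d=12, L=3-12=-9
  J5: C=17, d=23, L=17-23=-6
  J4: C=31, d=39, L=31-39=-8
  J1: C=44, d=44, L=44-44=0
  J3: C=47, d=48, L=47-48=-1
  J6: C=53, d=54, L=53-54=-1
Lmax = max(-9, -6, -8, 0, -1, -1)
= 0


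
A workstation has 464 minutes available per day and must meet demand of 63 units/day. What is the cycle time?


Cycle time = available time / demand
= 464 / 63
= 7.37 min/unit


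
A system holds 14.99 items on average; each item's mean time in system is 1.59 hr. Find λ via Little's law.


Little's law: L = λW → λ = L / W
= 14.99 / 1.59
= 9.43 per hour


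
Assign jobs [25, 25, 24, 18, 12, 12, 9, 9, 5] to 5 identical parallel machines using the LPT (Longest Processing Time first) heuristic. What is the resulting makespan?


Jobs (LPT sorted): [25, 25, 24, 18, 12, 12, 9, 9, 5]
Machines: 5
  J=25 → Machine 1 (load: 0+25=25)
  J=25 → Machine 2 (load: 0+25=25)
  J=24 → Machine 3 (load: 0+24=24)
  J=18 → Machine 4 (load: 0+18=18)
  J=12 → Machine 5 (load: 0+12=12)
  J=12 → Machine 5 (load: 12+12=24)
  J=9 → Machine 4 (load: 18+9=27)
  J=9 → Machine 3 (load: 24+9=33)
  J=5 → Machine 5 (load: 24+5=29)
Machine loads: [25, 25, 33, 27, 29]
Makespan = max = 33 time units


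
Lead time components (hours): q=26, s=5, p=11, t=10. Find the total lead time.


Lead time = queue + setup + processing + transit
= 26 + 5 + 11 + 10
= 52 hours


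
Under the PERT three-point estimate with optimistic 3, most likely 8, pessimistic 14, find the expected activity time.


te = (o + 4m + p) / 6
= (3 + 4×8 + 14) / 6
= (3 + 32 + 14) / 6
= 49 / 6
= 8.17


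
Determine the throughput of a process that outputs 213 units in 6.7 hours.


Throughput = units / time
= 213 / 6.7
= 31.8 units/hour


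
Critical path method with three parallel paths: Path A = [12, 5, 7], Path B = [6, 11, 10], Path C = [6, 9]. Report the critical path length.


Path A: 12 + 5 + 7 = 24
Path B: 6 + 11 + 10 = 27
Path C: 6 + 9 = 15
Critical path = longest = max(24, 27, 15)
= 27 (Path B)


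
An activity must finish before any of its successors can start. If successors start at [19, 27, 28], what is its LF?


LF = min of all successor start times
Successors start at: [19, 27, 28]
LF = min(19, 27, 28)
= 19


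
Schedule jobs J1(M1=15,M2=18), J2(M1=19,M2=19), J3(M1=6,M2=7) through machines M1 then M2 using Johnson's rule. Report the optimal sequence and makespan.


Johnson's rule:
Group 1 (M1≤M2, sort by M1): ['J3', 'J1', 'J2']
Group 2 (M1>M2, sort desc M2): []
Sequence: J3 → J1 → J2
Makespan calculation:
  J3: M1 done=6, M2 done=13
  J1: M1 done=21, M2 done=39
  J2: M1 done=40, M2 done=59
= Sequence: J3 → J1 → J2, Makespan: 59


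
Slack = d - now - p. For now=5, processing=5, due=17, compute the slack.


Slack = due - current_time - processing
= 17 - 5 - 5
= 7


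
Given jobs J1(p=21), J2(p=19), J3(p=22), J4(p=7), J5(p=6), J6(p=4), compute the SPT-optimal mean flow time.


SPT order: J6 → J5 → J4 → J2 → J1 → J3
Completion times:
  J6: C=4
  J5: C=10
  J4: C=17
  J2: C=36
  J1: C=57
  J3: C=79
Sum = 203, n = 6
Mean flow = 203/6
= 33.83


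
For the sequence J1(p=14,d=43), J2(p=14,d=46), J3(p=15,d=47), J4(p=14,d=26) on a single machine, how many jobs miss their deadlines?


Completion vs due date:
  J1: C=14, d=43 → on time
  J2: C=28, d=46 → on time
  J3: C=43, d=47 → on time
  J4: C=57, d=26 → TARDY
Tardy jobs: J4
Count = 1


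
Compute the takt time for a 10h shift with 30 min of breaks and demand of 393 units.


Available = 10×60 - 30 = 570 min
Takt time = 570 / 393
= 1.45 min/unit


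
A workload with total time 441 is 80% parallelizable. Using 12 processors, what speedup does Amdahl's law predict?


Amdahl's law: T_p = T × ((1-p) + p/N)
= 441 × ((1-0.8) + 0.8/12)
= 441 × (0.20 + 0.0667)
= 441 × 0.2667
= 117.60
Speedup = 441/117.60
= 3.75×


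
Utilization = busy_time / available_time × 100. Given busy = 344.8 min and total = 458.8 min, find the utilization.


Utilization = busy / total × 100
= 344.8 / 458.8 × 100
= 75.2%


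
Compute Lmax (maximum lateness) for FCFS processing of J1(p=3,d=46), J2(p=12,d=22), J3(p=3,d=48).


Lateness per job (L = C - d):
  J1: C=3, d=46, L=-43
  J2: C=15, d=22, L=-7
  J3: C=18, d=48, L=-30
Lmax = max(-43, -7, -30)
= -7


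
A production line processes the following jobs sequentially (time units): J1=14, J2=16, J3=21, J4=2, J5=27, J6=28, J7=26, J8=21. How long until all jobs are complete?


Sequential makespan: sum all processing times
= 14 + 16 + 21 + 2 + 27 + 28 + 26 + 21
= 155 time units


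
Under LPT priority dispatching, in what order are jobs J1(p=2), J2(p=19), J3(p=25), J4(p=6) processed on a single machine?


LPT: sort by longest processing time first
  J3: p=25
  J2: p=19
  J4: p=6
  J1: p=2
Order: J3 → J2 → J4 → J1


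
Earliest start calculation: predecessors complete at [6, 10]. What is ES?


ES = max of all predecessor completion times
Predecessors: [6, 10]
ES = max(6, 10)
= 10


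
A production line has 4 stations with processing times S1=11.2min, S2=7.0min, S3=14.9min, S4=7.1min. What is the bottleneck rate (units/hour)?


Bottleneck = longest station time
Station times: [11.2, 7.0, 14.9, 7.1]
Max = 14.9 min
Rate = 60 / 14.9
= 4.03 units/hour (bottleneck: 14.9min)


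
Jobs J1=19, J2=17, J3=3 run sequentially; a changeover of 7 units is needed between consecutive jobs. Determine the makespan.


Makespan = Σ processing + (n-1) × setup
= (19 + 17 + 3) + (3-1)×7
= 39 + 14
= 53 time units


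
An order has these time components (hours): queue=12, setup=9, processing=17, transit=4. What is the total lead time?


Lead time = queue + setup + processing + transit
= 12 + 9 + 17 + 4
= 42 hours


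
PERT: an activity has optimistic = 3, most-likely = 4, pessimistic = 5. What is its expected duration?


te = (o + 4m + p) / 6
= (3 + 4×4 + 5) / 6
= (3 + 16 + 5) / 6
= 24 / 6
= 4.00


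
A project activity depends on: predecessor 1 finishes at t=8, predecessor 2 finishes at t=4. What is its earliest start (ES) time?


ES = max of all predecessor completion times
Predecessors: [8, 4]
ES = max(8, 4)
= 8


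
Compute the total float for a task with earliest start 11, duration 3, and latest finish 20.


EF = ES + duration = 11 + 3 = 14
LS = LF - duration = 20 - 3 = 17
Total Float = LF - EF = 20 - 14
(or LS - ES = 17 - 11)
= 6


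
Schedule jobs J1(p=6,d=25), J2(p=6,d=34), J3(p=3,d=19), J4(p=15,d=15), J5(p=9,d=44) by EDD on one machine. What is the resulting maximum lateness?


EDD order: J4 → J3 → J1 → J2 → J5
Completion and lateness:
  J4: C=15, d=15, L=15-15=0
  J3: C=18, d=19, L=18-19=-1
  J1: C=24, d=25, L=24-25=-1
  J2: C=30, d=34, L=30-34=-4
  J5: C=39, d=44, L=39-44=-5
Lmax = max(0, -1, -1, -4, -5)
= 0


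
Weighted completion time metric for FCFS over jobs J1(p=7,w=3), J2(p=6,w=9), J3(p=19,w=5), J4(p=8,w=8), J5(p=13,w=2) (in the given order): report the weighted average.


Completion times:
  J1: C=7, w×C=3×7=21
  J2: C=13, w×C=9×13=117
  J3: C=32, w×C=5×32=160
  J4: C=40, w×C=8×40=320
  J5: C=53, w×C=2×53=106
Sum w×C = 724
Sum w = 27
Weighted avg = 724/27
= 26.81


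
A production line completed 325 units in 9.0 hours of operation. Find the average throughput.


Throughput = units / time
= 325 / 9.0
= 36.1 units/hour


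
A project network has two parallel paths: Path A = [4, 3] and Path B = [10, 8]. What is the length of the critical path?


Path A: 4 + 3 = 7
Path B: 10 + 8 = 18
Critical path = longest = max(7, 18)
= 18 (Path B)


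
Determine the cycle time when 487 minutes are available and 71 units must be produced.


Cycle time = available time / demand
= 487 / 71
= 6.86 min/unit


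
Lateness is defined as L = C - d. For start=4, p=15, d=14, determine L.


Completion = 4 + 15 = 19
Lateness = C - d = 19 - 14
= 5


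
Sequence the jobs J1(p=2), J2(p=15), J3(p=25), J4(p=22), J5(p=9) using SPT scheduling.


SPT: sort by shortest processing time
  J1: p=2
  J5: p=9
  J2: p=15
  J4: p=22
  J3: p=25
Order: J1 → J5 → J2 → J4 → J3


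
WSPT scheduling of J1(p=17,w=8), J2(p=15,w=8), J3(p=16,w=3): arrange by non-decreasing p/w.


WSPT (Smith's rule): sort by p/w ascending
  J2: p/w = 15/8 = 1.875
  J1: p/w = 17/8 = 2.125
  J3: p/w = 16/3 = 5.333
Order: J2 → J1 → J3


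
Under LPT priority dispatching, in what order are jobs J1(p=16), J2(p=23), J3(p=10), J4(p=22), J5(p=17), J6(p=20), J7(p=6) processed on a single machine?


LPT: sort by longest processing time first
  J2: p=23
  J4: p=22
  J6: p=20
  J5: p=17
  J1: p=16
  J3: p=10
  J7: p=6
Order: J2 → J4 → J6 → J5 → J1 → J3 → J7


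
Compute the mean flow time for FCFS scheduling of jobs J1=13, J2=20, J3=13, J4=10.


Completion times:
  J1: completes at 13
  J2: completes at 33
  J3: completes at 46
  J4: completes at 56
Sum = 148
Average = 148/4
= 37.00


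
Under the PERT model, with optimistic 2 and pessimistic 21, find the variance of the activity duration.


σ² = ((p - o) / 6)² = (p - o)² / 36
= (21 - 2)² / 36
= 19² / 36
= 361 / 36
= 10.0278


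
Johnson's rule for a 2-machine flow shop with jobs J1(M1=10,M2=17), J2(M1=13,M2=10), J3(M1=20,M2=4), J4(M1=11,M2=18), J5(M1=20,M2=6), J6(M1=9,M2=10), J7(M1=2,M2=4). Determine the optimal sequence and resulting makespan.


Johnson's rule:
Group 1 (M1≤M2, sort by M1): ['J7', 'J6', 'J1', 'J4']
Group 2 (M1>M2, sort desc M2): ['J2', 'J5', 'J3']
Sequence: J7 → J6 → J1 → J4 → J2 → J5 → J3
Makespan calculation:
  J7: M1 done=2, M2 done=6
  J6: M1 done=11, M2 done=21
  J1: M1 done=21, M2 done=38
  J4: M1 done=32, M2 done=56
  J2: M1 done=45, M2 done=66
  J5: M1 done=65, M2 done=72
  J3: M1 done=85, M2 done=89
= Sequence: J7 → J6 → J1 → J4 → J2 → J5 → J3, Makespan: 89


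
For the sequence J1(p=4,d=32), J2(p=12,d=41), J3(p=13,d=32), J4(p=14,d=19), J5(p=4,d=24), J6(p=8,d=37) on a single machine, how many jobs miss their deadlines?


Completion vs due date:
  J1: C=4, d=32 → on time
  J2: C=16, d=41 → on time
  J3: C=29, d=32 → on time
  J4: C=43, d=19 → TARDY
  J5: C=47, d=24 → TARDY
  J6: C=55, d=37 → TARDY
Tardy jobs: J4, J5, J6
Count = 3


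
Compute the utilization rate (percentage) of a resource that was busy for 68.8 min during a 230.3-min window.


Utilization = busy / total × 100
= 68.8 / 230.3 × 100
= 29.9%


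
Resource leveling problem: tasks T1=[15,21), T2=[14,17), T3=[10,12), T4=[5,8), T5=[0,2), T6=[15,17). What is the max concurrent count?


Check each time point for overlaps:
  t=15: 3 tasks active (T1, T2, T6)
Max concurrent = 3


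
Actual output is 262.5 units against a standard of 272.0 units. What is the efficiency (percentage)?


Efficiency = (actual / standard) × 100
= (262.5 / 272.0) × 100
= 96.5%


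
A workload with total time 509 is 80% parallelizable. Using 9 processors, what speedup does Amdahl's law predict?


Amdahl's law: T_p = T × ((1-p) + p/N)
= 509 × ((1-0.8) + 0.8/9)
= 509 × (0.20 + 0.0889)
= 509 × 0.2889
= 147.04
Speedup = 509/147.04
= 3.46×


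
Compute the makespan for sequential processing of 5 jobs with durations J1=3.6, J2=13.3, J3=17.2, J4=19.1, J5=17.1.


Sequential makespan: sum all processing times
= 3.6 + 13.3 + 17.2 + 19.1 + 17.1
= 70.3 time units


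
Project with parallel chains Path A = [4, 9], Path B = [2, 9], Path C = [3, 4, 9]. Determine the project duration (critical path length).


Path A: 4 + 9 = 13
Path B: 2 + 9 = 11
Path C: 3 + 4 + 9 = 16
Critical path = longest = max(13, 11, 16)
= 16 (Path C)


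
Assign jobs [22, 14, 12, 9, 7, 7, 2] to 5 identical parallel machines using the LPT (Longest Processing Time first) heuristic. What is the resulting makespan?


Jobs (LPT sorted): [22, 14, 12, 9, 7, 7, 2]
Machines: 5
  J=22 → Machine 1 (load: 0+22=22)
  J=14 → Machine 2 (load: 0+14=14)
  J=12 → Machine 3 (load: 0+12=12)
  J=9 → Machine 4 (load: 0+9=9)
  J=7 → Machine 5 (load: 0+7=7)
  J=7 → Machine 5 (load: 7+7=14)
  J=2 → Machine 4 (load: 9+2=11)
Machine loads: [22, 14, 12, 11, 14]
Makespan = max = 22 time units


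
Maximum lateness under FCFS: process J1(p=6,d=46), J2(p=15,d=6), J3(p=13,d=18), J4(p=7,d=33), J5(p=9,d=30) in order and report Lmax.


Lateness per job (L = C - d):
  J1: C=6, d=46, L=-40
  J2: C=21, d=6, L=15
  J3: C=34, d=18, L=16
  J4: C=41, d=33, L=8
  J5: C=50, d=30, L=20
Lmax = max(-40, 15, 16, 8, 20)
= 20


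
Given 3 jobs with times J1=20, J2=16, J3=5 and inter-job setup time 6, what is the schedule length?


Makespan = Σ processing + (n-1) × setup
= (20 + 16 + 5) + (3-1)×6
= 41 + 12
= 53 time units


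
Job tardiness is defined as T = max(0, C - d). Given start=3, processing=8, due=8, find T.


Completion = start + processing = 3 + 8 = 11
Tardiness = max(0, C - d) = max(0, 11 - 8)
= max(0, 3)
= 3


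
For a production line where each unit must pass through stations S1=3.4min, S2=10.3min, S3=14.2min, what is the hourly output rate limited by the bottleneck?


Bottleneck = longest station time
Station times: [3.4, 10.3, 14.2]
Max = 14.2 min
Rate = 60 / 14.2
= 4.23 units/hour (bottleneck: 14.2min)


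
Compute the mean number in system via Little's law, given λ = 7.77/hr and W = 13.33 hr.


Little's law: L = λ × W
= 7.77 × 13.33
= 103.57


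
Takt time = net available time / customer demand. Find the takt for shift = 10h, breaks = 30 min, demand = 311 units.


Available = 10×60 - 30 = 570 min
Takt time = 570 / 311
= 1.83 min/unit


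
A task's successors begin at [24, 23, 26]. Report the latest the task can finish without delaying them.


LF = min of all successor start times
Successors start at: [24, 23, 26]
LF = min(24, 23, 26)
= 23


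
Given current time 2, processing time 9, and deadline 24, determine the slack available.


Slack = due - current_time - processing
= 24 - 2 - 9
= 13


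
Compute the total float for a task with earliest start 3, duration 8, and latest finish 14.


EF = ES + duration = 3 + 8 = 11
LS = LF - duration = 14 - 8 = 6
Total Float = LF - EF = 14 - 11
(or LS - ES = 6 - 3)
= 3


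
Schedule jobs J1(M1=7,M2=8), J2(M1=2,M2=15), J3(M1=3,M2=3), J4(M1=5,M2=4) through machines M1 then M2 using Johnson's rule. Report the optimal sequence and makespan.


Johnson's rule:
Group 1 (M1≤M2, sort by M1): ['J2', 'J3', 'J1']
Group 2 (M1>M2, sort desc M2): ['J4']
Sequence: J2 → J3 → J1 → J4
Makespan calculation:
  J2: M1 done=2, M2 done=17
  J3: M1 done=5, M2 done=20
  J1: M1 done=12, M2 done=28
  J4: M1 done=17, M2 done=32
= Sequence: J2 → J3 → J1 → J4, Makespan: 32


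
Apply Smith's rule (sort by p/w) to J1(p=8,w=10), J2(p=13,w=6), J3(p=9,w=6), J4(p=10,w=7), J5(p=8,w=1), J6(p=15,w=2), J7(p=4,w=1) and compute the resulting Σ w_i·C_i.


WSPT order (by p/w): J1 → J4 → J3 → J2 → J7 → J6 → J5
  J1: C=8, w·C=10×8=80
  J4: C=18, w·C=7×18=126
  J3: C=27, w·C=6×27=162
  J2: C=40, w·C=6×40=240
  J7: C=44, w·C=1×44=44
  J6: C=59, w·C=2×59=118
  J5: C=67, w·C=1×67=67
Σ w·C = 837
= 837


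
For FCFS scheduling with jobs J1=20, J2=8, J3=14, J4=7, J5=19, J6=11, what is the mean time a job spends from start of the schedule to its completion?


Completion times:
  J1: completes at 20
  J2: completes at 28
  J3: completes at 42
  J4: completes at 49
  J5: completes at 68
  J6: completes at 79
Sum = 286
Average = 286/6
= 47.67


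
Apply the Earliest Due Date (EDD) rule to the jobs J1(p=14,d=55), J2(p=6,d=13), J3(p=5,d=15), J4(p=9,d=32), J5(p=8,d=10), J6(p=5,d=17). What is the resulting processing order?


EDD: sort by earliest due date
  J5: d=10, p=8
  J2: d=13, p=6
  J3: d=15, p=5
  J6: d=17, p=5
  J4: d=32, p=9
  J1: d=55, p=14
Order: J5 → J2 → J3 → J6 → J4 → J1


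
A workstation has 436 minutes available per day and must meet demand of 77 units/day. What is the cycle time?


Cycle time = available time / demand
= 436 / 77
= 5.66 min/unit


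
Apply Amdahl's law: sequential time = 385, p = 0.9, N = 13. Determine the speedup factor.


Amdahl's law: T_p = T × ((1-p) + p/N)
= 385 × ((1-0.9) + 0.9/13)
= 385 × (0.10 + 0.0692)
= 385 × 0.1692
= 65.15
Speedup = 385/65.15
= 5.91×


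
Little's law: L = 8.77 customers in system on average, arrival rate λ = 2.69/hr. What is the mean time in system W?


Little's law: L = λW → W = L / λ
= 8.77 / 2.69
= 3.26 hours


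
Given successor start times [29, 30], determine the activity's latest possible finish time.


LF = min of all successor start times
Successors start at: [29, 30]
LF = min(29, 30)
= 29


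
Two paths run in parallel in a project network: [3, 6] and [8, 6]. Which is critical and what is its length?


Path A: 3 + 6 = 9
Path B: 8 + 6 = 14
Critical path = longest = max(9, 14)
= 14 (Path B)


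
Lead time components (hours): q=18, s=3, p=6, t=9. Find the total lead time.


Lead time = queue + setup + processing + transit
= 18 + 3 + 6 + 9
= 36 hours


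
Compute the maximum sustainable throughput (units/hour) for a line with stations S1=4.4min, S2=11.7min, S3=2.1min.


Bottleneck = longest station time
Station times: [4.4, 11.7, 2.1]
Max = 11.7 min
Rate = 60 / 11.7
= 5.13 units/hour (bottleneck: 11.7min)


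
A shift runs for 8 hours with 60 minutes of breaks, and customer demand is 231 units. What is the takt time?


Available = 8×60 - 60 = 420 min
Takt time = 420 / 231
= 1.82 min/unit


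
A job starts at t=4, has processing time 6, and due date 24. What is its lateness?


Completion = 4 + 6 = 10
Lateness = C - d = 10 - 24
= -14


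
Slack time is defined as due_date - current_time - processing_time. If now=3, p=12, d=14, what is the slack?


Slack = due - current_time - processing
= 14 - 3 - 12
= -1


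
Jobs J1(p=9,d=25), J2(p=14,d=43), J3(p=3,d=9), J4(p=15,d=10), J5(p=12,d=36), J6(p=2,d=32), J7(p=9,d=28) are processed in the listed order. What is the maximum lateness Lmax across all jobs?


Lateness per job (L = C - d):
  J1: C=9, d=25, L=-16
  J2: C=23, d=43, L=-20
  J3: C=26, d=9, L=17
  J4: C=41, d=10, L=31
  J5: C=53, d=36, L=17
  J6: C=55, d=32, L=23
  J7: C=64, d=28, L=36
Lmax = max(-16, -20, 17, 31, 17, 23, 36)
= 36


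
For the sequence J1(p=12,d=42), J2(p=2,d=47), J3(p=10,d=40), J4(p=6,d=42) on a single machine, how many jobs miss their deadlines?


Completion vs due date:
  J1: C=12, d=42 → on time
  J2: C=14, d=47 → on time
  J3: C=24, d=40 → on time
  J4: C=30, d=42 → on time
Tardy jobs: none
Count = 0


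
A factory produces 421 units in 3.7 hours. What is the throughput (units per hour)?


Throughput = units / time
= 421 / 3.7
= 113.8 units/hour


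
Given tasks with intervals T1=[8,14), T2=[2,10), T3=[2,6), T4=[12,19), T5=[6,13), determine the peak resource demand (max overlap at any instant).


Check each time point for overlaps:
  t=8: 3 tasks active (T1, T2, T5)
Max concurrent = 3


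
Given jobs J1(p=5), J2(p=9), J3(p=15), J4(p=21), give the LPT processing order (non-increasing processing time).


LPT: sort by longest processing time first
  J4: p=21
  J3: p=15
  J2: p=9
  J1: p=5
Order: J4 → J3 → J2 → J1


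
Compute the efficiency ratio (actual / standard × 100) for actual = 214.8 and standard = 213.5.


Efficiency = (actual / standard) × 100
= (214.8 / 213.5) × 100
= 100.6%


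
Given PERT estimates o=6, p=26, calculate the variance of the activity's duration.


σ² = ((p - o) / 6)² = (p - o)² / 36
= (26 - 6)² / 36
= 20² / 36
= 400 / 36
= 11.1111


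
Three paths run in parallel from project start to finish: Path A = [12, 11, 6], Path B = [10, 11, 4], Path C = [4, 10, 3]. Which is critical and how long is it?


Path A: 12 + 11 + 6 = 29
Path B: 10 + 11 + 4 = 25
Path C: 4 + 10 + 3 = 17
Critical path = longest = max(29, 25, 17)
= 29 (Path A)


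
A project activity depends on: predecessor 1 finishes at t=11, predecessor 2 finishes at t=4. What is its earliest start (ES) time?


ES = max of all predecessor completion times
Predecessors: [11, 4]
ES = max(11, 4)
= 11


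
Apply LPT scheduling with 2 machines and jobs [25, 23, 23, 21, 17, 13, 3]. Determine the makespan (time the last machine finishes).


Jobs (LPT sorted): [25, 23, 23, 21, 17, 13, 3]
Machines: 2
  J=25 → Machine 1 (load: 0+25=25)
  J=23 → Machine 2 (load: 0+23=23)
  J=23 → Machine 2 (load: 23+23=46)
  J=21 → Machine 1 (load: 25+21=46)
  J=17 → Machine 1 (load: 46+17=63)
  J=13 → Machine 2 (load: 46+13=59)
  J=3 → Machine 2 (load: 59+3=62)
Machine loads: [63, 62]
Makespan = max = 63 time units


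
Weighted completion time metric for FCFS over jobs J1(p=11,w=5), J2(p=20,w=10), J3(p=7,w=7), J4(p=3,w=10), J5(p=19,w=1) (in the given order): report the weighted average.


Completion times:
  J1: C=11, w×C=5×11=55
  J2: C=31, w×C=10×31=310
  J3: C=38, w×C=7×38=266
  J4: C=41, w×C=10×41=410
  J5: C=60, w×C=1×60=60
Sum w×C = 1101
Sum w = 33
Weighted avg = 1101/33
= 33.36


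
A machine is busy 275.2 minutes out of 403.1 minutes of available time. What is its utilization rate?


Utilization = busy / total × 100
= 275.2 / 403.1 × 100
= 68.3%


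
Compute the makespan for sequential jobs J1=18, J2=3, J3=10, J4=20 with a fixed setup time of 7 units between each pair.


Makespan = Σ processing + (n-1) × setup
= (18 + 3 + 10 + 20) + (4-1)×7
= 51 + 21
= 72 time units


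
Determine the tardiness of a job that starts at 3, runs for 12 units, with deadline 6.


Completion = start + processing = 3 + 12 = 15
Tardiness = max(0, C - d) = max(0, 15 - 6)
= max(0, 9)
= 9


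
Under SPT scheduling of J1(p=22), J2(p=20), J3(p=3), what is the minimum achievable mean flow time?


SPT order: J3 → J2 → J1
Completion times:
  J3: C=3
  J2: C=23
  J1: C=45
Sum = 71, n = 3
Mean flow = 71/3
= 23.67


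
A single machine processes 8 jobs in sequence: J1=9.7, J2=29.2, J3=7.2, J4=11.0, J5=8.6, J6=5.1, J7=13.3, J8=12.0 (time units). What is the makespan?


Sequential makespan: sum all processing times
= 9.7 + 29.2 + 7.2 + 11.0 + 8.6 + 5.1 + 13.3 + 12.0
= 96.1 time units


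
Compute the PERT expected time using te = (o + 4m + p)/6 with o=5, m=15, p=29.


te = (o + 4m + p) / 6
= (5 + 4×15 + 29) / 6
= (5 + 60 + 29) / 6
= 94 / 6
= 15.67


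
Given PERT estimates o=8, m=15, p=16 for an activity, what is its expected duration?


te = (o + 4m + p) / 6
= (8 + 4×15 + 16) / 6
= (8 + 60 + 16) / 6
= 84 / 6
= 14.00


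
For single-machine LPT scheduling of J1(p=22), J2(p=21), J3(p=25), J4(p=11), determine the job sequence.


LPT: sort by longest processing time first
  J3: p=25
  J1: p=22
  J2: p=21
  J4: p=11
Order: J3 → J1 → J2 → J4


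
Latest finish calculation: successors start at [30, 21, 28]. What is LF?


LF = min of all successor start times
Successors start at: [30, 21, 28]
LF = min(30, 21, 28)
= 21


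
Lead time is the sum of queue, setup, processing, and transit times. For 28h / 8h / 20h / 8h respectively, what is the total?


Lead time = queue + setup + processing + transit
= 28 + 8 + 20 + 8
= 64 hours


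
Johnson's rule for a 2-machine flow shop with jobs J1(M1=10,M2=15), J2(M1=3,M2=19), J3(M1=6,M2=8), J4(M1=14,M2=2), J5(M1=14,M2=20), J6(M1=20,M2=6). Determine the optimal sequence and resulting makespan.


Johnson's rule:
Group 1 (M1≤M2, sort by M1): ['J2', 'J3', 'J1', 'J5']
Group 2 (M1>M2, sort desc M2): ['J6', 'J4']
Sequence: J2 → J3 → J1 → J5 → J6 → J4
Makespan calculation:
  J2: M1 done=3, M2 done=22
  J3: M1 done=9, M2 done=30
  J1: M1 done=19, M2 done=45
  J5: M1 done=33, M2 done=65
  J6: M1 done=53, M2 done=71
  J4: M1 done=67, M2 done=73
= Sequence: J2 → J3 → J1 → J5 → J6 → J4, Makespan: 73


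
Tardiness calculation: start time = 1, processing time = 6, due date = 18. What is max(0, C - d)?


Completion = start + processing = 1 + 6 = 7
Tardiness = max(0, C - d) = max(0, 7 - 18)
= max(0, -11)
= 0


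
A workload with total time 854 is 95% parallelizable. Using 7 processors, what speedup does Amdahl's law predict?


Amdahl's law: T_p = T × ((1-p) + p/N)
= 854 × ((1-0.95) + 0.95/7)
= 854 × (0.05 + 0.1357)
= 854 × 0.1857
= 158.60
Speedup = 854/158.60
= 5.38×


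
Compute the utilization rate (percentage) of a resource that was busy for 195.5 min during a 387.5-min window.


Utilization = busy / total × 100
= 195.5 / 387.5 × 100
= 50.5%


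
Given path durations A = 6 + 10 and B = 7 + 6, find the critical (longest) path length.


Path A: 6 + 10 = 16
Path B: 7 + 6 = 13
Critical path = longest = max(16, 13)
= 16 (Path A)


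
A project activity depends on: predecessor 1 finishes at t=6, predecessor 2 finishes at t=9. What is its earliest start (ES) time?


ES = max of all predecessor completion times
Predecessors: [6, 9]
ES = max(6, 9)
= 9


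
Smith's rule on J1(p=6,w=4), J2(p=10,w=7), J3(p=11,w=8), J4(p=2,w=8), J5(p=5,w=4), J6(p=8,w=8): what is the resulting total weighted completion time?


WSPT order (by p/w): J4 → J6 → J5 → J3 → J2 → J1
  J4: C=2, w·C=8×2=16
  J6: C=10, w·C=8×10=80
  J5: C=15, w·C=4×15=60
  J3: C=26, w·C=8×26=208
  J2: C=36, w·C=7×36=252
  J1: C=42, w·C=4×42=168
Σ w·C = 784
= 784


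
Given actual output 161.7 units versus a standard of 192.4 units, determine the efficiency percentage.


Efficiency = (actual / standard) × 100
= (161.7 / 192.4) × 100
= 84.0%


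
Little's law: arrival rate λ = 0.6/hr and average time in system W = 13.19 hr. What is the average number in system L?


Little's law: L = λ × W
= 0.6 × 13.19
= 7.91


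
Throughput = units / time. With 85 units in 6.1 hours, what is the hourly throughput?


Throughput = units / time
= 85 / 6.1
= 13.9 units/hour


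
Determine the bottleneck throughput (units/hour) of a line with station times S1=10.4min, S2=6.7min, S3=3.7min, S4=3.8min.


Bottleneck = longest station time
Station times: [10.4, 6.7, 3.7, 3.8]
Max = 10.4 min
Rate = 60 / 10.4
= 5.77 units/hour (bottleneck: 10.4min)


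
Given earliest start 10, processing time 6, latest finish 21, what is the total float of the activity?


EF = ES + duration = 10 + 6 = 16
LS = LF - duration = 21 - 6 = 15
Total Float = LF - EF = 21 - 16
(or LS - ES = 15 - 10)
= 5


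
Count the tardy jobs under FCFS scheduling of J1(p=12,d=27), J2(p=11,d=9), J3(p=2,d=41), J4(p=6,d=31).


Completion vs due date:
  J1: C=12, d=27 → on time
  J2: C=23, d=9 → TARDY
  J3: C=25, d=41 → on time
  J4: C=31, d=31 → on time
Tardy jobs: J2
Count = 1


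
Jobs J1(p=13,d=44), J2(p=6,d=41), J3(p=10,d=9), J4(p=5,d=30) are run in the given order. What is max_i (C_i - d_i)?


Lateness per job (L = C - d):
  J1: C=13, d=44, L=-31
  J2: C=19, d=41, L=-22
  J3: C=29, d=9, L=20
  J4: C=34, d=30, L=4
Lmax = max(-31, -22, 20, 4)
= 20


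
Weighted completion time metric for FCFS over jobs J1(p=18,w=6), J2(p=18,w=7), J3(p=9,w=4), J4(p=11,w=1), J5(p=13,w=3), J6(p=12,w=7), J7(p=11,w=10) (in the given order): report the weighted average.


Completion times:
  J1: C=18, w×C=6×18=108
  J2: C=36, w×C=7×36=252
  J3: C=45, w×C=4×45=180
  J4: C=56, w×C=1×56=56
  J5: C=69, w×C=3×69=207
  J6: C=81, w×C=7×81=567
  J7: C=92, w×C=10×92=920
Sum w×C = 2290
Sum w = 38
Weighted avg = 2290/38
= 60.26


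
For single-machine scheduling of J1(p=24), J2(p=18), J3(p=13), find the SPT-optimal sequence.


SPT: sort by shortest processing time
  J3: p=13
  J2: p=18
  J1: p=24
Order: J3 → J2 → J1


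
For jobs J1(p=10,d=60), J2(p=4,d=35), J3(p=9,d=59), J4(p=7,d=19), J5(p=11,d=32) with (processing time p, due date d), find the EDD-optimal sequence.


EDD: sort by earliest due date
  J4: d=19, p=7
  J5: d=32, p=11
  J2: d=35, p=4
  J3: d=59, p=9
  J1: d=60, p=10
Order: J4 → J5 → J2 → J3 → J1


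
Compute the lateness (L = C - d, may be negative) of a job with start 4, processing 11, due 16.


Completion = 4 + 11 = 15
Lateness = C - d = 15 - 16
= -1


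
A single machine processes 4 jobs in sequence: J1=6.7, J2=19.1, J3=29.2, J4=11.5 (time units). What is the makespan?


Sequential makespan: sum all processing times
= 6.7 + 19.1 + 29.2 + 11.5
= 66.5 time units


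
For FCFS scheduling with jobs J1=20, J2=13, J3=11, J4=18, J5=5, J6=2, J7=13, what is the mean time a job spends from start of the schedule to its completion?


Completion times:
  J1: completes at 20
  J2: completes at 33
  J3: completes at 44
  J4: completes at 62
  J5: completes at 67
  J6: completes at 69
  J7: completes at 82
Sum = 377
Average = 377/7
= 53.86


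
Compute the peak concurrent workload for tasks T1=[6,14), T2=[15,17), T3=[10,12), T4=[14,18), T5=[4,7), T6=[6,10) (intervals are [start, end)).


Check each time point for overlaps:
  t=6: 3 tasks active (T1, T5, T6)
Max concurrent = 3


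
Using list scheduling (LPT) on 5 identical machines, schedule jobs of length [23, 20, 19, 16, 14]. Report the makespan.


Jobs (LPT sorted): [23, 20, 19, 16, 14]
Machines: 5
  J=23 → Machine 1 (load: 0+23=23)
  J=20 → Machine 2 (load: 0+20=20)
  J=19 → Machine 3 (load: 0+19=19)
  J=16 → Machine 4 (load: 0+16=16)
  J=14 → Machine 5 (load: 0+14=14)
Machine loads: [23, 20, 19, 16, 14]
Makespan = max = 23 time units


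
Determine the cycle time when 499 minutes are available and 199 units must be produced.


Cycle time = available time / demand
= 499 / 199
= 2.51 min/unit


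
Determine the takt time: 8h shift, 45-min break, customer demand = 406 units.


Available = 8×60 - 45 = 435 min
Takt time = 435 / 406
= 1.07 min/unit


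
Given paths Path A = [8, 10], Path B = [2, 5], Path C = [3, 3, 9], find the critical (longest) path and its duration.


Path A: 8 + 10 = 18
Path B: 2 + 5 = 7
Path C: 3 + 3 + 9 = 15
Critical path = longest = max(18, 7, 15)
= 18 (Path A)


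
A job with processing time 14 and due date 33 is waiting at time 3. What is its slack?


Slack = due - current_time - processing
= 33 - 3 - 14
= 16


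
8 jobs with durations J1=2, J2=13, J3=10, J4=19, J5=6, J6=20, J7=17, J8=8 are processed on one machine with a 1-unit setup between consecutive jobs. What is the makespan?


Makespan = Σ processing + (n-1) × setup
= (2 + 13 + 10 + 19 + 6 + 20 + 17 + 8) + (8-1)×1
= 95 + 7
= 102 time units


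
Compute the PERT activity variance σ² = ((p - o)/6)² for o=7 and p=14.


σ² = ((p - o) / 6)² = (p - o)² / 36
= (14 - 7)² / 36
= 7² / 36
= 49 / 36
= 1.3611


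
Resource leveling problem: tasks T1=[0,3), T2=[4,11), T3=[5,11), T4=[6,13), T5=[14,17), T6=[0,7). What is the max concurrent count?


Check each time point for overlaps:
  t=6: 4 tasks active (T2, T3, T4, T6)
Max concurrent = 4


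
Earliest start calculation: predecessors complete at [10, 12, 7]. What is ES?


ES = max of all predecessor completion times
Predecessors: [10, 12, 7]
ES = max(10, 12, 7)
= 12


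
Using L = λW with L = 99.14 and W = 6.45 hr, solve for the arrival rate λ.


Little's law: L = λW → λ = L / W
= 99.14 / 6.45
= 15.37 per hour


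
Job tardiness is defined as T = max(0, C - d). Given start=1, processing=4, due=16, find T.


Completion = start + processing = 1 + 4 = 5
Tardiness = max(0, C - d) = max(0, 5 - 16)
= max(0, -11)
= 0


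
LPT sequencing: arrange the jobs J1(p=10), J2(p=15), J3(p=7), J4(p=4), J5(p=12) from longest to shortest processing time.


LPT: sort by longest processing time first
  J2: p=15
  J5: p=12
  J1: p=10
  J3: p=7
  J4: p=4
Order: J2 → J5 → J1 → J3 → J4


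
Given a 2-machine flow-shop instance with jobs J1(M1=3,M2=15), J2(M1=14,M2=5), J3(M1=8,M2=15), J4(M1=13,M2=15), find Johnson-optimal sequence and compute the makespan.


Johnson's rule:
Group 1 (M1≤M2, sort by M1): ['J1', 'J3', 'J4']
Group 2 (M1>M2, sort desc M2): ['J2']
Sequence: J1 → J3 → J4 → J2
Makespan calculation:
  J1: M1 done=3, M2 done=18
  J3: M1 done=11, M2 done=33
  J4: M1 done=24, M2 done=48
  J2: M1 done=38, M2 done=53
= Sequence: J1 → J3 → J4 → J2, Makespan: 53
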